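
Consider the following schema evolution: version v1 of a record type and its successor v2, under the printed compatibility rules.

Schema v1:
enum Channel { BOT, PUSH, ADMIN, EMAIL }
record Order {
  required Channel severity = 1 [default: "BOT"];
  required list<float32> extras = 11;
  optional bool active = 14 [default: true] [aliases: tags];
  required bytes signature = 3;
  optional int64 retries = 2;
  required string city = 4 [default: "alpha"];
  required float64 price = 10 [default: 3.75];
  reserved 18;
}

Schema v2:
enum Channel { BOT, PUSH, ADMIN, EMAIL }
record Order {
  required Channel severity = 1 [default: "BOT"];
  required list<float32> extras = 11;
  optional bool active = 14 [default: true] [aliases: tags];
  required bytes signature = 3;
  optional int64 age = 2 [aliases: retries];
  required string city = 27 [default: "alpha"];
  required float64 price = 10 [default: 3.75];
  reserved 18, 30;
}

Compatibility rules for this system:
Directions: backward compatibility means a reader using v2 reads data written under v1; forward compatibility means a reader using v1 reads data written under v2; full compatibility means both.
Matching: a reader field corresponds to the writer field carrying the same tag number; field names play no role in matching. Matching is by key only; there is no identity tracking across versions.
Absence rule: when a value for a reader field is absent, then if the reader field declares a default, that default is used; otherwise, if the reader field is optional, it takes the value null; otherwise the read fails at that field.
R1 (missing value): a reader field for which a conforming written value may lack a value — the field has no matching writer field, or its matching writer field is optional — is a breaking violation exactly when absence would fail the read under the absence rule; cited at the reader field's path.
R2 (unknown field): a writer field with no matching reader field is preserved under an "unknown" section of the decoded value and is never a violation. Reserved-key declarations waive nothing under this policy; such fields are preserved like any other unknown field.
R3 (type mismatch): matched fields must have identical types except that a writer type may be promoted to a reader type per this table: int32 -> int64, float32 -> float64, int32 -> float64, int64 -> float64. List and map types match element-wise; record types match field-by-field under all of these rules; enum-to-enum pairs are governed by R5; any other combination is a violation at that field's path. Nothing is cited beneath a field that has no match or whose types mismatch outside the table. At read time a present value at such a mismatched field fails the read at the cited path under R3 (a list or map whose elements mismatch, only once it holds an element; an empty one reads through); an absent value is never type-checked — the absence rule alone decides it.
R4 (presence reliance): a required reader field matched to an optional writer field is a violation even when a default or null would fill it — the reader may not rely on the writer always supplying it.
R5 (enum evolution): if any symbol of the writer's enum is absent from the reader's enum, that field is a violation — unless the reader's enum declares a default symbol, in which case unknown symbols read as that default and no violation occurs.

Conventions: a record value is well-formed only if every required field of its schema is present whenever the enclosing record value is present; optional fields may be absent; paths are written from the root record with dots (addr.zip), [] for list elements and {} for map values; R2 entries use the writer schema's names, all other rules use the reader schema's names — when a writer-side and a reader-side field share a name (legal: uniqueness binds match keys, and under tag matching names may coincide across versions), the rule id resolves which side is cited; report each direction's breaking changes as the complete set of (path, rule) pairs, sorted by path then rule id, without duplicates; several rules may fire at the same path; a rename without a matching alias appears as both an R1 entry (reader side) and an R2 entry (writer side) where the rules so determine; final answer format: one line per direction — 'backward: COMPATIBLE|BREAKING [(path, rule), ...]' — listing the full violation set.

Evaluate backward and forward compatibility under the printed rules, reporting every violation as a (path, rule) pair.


arrows below run writer -> reader for Order
backward analysis of Order with v2 as reader and v1 as writer:
  writer required, Channel -> Channel: reader severity maps from writer severity
  writer required, list<float32> -> list<float32>: reader extras maps from writer extras
  writer optional, bool -> bool: reader active maps from writer active
  writer required, bytes -> bytes: reader signature maps from writer signature
  writer optional, int64 -> int64: reader age maps from writer retries
  no writer field matches reader city
  writer required, float64 -> float64: reader price maps from writer price
  writer city: unknown to reader
  => backward verdict for Order: COMPATIBLE, no violations
forward analysis of Order with v1 as reader and v2 as writer:
  writer required, Channel -> Channel: reader severity maps from writer severity
  writer required, list<float32> -> list<float32>: reader extras maps from writer extras
  writer optional, bool -> bool: reader active maps from writer active
  writer required, bytes -> bytes: reader signature maps from writer signature
  writer optional, int64 -> int64: reader retries maps from writer age
  no writer field matches reader city
  writer required, float64 -> float64: reader price maps from writer price
  writer city: unknown to reader
  => forward verdict for Order: COMPATIBLE, no violations

backward: COMPATIBLE []; forward: COMPATIBLE []


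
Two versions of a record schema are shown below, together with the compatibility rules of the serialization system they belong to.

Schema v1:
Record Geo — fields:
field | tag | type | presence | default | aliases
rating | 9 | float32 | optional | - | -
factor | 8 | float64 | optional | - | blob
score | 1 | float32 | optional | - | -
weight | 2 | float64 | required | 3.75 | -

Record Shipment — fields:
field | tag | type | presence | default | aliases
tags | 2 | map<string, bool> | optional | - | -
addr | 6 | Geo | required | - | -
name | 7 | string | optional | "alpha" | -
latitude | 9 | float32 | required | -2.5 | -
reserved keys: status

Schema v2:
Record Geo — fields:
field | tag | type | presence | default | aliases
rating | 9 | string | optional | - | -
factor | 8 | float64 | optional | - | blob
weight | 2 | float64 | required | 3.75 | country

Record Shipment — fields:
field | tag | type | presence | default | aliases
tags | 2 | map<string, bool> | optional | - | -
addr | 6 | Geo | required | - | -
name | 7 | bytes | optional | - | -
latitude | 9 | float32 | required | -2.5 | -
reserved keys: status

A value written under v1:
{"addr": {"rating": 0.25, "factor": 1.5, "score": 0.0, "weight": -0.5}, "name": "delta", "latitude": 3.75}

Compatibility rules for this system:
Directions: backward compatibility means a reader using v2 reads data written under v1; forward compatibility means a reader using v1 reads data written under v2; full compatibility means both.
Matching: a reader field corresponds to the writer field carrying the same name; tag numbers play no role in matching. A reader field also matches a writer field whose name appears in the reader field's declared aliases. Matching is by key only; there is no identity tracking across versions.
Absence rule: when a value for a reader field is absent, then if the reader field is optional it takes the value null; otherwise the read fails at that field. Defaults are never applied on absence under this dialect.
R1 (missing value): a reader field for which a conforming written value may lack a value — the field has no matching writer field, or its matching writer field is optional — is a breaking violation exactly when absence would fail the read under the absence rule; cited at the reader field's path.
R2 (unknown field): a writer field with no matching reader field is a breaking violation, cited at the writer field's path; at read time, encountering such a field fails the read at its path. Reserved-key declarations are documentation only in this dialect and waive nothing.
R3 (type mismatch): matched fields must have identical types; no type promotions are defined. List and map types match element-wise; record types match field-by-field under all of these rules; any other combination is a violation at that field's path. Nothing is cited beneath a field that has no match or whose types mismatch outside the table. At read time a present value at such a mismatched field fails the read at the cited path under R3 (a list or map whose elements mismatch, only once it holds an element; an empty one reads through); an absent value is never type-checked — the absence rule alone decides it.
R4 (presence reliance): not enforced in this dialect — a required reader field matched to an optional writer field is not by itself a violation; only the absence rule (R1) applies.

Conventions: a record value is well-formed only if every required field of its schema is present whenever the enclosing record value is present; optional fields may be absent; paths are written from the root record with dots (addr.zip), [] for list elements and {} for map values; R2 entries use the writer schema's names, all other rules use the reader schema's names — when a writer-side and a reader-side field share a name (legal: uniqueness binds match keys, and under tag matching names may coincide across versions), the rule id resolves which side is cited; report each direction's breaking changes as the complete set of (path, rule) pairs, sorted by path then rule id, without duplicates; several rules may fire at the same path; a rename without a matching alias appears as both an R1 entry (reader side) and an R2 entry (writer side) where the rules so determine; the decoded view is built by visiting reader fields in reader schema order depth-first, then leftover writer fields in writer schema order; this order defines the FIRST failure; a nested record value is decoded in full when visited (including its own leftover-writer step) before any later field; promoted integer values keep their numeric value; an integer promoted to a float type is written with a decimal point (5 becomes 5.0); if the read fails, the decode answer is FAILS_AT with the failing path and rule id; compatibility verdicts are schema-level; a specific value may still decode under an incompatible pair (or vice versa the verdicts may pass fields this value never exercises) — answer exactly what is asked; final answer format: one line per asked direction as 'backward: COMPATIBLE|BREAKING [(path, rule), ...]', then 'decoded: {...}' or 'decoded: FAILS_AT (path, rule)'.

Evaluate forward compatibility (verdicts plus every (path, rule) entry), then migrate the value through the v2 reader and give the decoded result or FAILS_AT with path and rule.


forward: BREAKING [(addr.rating, R3), (name, R3)]; decoded: FAILS_AT (addr.rating, R3)

arrows below run writer -> reader for Shipment
forward pass over Shipment, reader schema v1, writer schema v2:
  tags: paired with writer tags (map<string, bool> -> map<string, bool>; writer optional)
  addr: paired with writer addr (Geo -> Geo; writer required)
  name: paired with writer name (bytes -> string; writer optional)
  latitude: paired with writer latitude (float32 -> float32; writer required)
  addr.rating: paired with writer addr.rating (string -> float32; writer optional)
  addr.factor: paired with writer addr.factor (float64 -> float64; writer optional)
  addr.score: no writer match
  addr.weight: paired with writer addr.weight (float64 -> float64; writer required)
  R3 fires at addr.rating
  R3 fires at name
  forward on Shipment therefore BREAKING (2)
decoding the Shipment value with the v2 reader:
  tags := null (not supplied -> null)
  read fails at addr.rating under R3
  => FAILS_AT (addr.rating, R3)
the other Shipment changes do not affect what is asked:
  removed field score from record Geo -> its effect on Shipment is confined to the backward direction, not asked


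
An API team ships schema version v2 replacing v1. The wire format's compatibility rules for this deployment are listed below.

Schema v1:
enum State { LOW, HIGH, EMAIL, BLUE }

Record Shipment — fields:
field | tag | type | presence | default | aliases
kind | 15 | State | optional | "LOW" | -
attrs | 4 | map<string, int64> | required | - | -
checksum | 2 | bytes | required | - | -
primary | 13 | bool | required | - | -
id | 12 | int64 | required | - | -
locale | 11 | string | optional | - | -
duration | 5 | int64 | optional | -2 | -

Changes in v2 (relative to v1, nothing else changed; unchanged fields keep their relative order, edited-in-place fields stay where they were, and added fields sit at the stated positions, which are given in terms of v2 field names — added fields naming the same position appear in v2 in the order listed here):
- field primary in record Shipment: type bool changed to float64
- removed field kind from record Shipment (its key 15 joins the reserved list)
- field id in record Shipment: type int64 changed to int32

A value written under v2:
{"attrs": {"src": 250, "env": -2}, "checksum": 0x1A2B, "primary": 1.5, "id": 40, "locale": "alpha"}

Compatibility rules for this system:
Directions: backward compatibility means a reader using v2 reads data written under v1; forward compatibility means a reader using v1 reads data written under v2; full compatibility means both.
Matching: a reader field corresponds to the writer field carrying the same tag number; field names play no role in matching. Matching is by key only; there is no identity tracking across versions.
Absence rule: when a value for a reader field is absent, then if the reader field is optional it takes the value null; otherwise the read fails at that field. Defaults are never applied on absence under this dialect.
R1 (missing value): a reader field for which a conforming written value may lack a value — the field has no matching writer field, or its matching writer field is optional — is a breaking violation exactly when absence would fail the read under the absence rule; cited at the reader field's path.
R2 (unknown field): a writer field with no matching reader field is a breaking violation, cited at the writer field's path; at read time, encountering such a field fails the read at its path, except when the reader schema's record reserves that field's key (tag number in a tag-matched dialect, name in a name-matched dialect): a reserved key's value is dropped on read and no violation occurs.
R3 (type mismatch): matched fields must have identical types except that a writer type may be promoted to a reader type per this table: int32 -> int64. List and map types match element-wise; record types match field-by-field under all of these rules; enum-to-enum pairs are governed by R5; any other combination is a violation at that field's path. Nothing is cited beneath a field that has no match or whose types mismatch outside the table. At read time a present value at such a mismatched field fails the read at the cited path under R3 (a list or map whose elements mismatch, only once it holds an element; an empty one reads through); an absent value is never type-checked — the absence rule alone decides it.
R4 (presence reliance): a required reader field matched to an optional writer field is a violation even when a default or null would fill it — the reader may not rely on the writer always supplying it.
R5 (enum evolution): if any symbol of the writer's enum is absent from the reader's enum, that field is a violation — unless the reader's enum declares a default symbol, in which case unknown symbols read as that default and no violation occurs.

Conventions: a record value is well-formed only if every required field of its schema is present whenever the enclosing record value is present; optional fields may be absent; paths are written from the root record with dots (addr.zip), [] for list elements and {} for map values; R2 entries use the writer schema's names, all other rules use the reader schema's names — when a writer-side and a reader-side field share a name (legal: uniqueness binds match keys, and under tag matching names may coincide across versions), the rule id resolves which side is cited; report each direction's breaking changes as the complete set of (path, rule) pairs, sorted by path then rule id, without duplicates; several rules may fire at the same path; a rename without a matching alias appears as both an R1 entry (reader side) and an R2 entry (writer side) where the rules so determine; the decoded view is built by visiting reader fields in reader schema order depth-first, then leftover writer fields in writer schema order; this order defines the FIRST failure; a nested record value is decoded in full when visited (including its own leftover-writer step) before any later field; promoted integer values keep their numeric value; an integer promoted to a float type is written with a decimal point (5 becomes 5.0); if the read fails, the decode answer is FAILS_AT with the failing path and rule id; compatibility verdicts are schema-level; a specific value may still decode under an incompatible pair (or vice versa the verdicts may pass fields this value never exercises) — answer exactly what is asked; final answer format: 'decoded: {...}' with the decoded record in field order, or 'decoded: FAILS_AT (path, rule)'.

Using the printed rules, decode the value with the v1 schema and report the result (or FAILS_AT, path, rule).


decoded: FAILS_AT (primary, R3)

the writer's type comes first in each Shipment pair
migrating the Shipment value to v1:
  kind := null (not supplied -> null)
  attrs := {"src": 250, "env": -2}
  checksum := 0x1A2B
  read fails at primary under R3
  => FAILS_AT (primary, R3)
checking off the Shipment differences that do not matter here:
  removed field kind from record Shipment (its key 15 joins the reserved list) -> triggers nothing under the printed rules; the Shipment answer is the same either way
  field id in record Shipment: type int64 changed to int32 -> matters for Shipment compatibility verdicts, not for this value's decode


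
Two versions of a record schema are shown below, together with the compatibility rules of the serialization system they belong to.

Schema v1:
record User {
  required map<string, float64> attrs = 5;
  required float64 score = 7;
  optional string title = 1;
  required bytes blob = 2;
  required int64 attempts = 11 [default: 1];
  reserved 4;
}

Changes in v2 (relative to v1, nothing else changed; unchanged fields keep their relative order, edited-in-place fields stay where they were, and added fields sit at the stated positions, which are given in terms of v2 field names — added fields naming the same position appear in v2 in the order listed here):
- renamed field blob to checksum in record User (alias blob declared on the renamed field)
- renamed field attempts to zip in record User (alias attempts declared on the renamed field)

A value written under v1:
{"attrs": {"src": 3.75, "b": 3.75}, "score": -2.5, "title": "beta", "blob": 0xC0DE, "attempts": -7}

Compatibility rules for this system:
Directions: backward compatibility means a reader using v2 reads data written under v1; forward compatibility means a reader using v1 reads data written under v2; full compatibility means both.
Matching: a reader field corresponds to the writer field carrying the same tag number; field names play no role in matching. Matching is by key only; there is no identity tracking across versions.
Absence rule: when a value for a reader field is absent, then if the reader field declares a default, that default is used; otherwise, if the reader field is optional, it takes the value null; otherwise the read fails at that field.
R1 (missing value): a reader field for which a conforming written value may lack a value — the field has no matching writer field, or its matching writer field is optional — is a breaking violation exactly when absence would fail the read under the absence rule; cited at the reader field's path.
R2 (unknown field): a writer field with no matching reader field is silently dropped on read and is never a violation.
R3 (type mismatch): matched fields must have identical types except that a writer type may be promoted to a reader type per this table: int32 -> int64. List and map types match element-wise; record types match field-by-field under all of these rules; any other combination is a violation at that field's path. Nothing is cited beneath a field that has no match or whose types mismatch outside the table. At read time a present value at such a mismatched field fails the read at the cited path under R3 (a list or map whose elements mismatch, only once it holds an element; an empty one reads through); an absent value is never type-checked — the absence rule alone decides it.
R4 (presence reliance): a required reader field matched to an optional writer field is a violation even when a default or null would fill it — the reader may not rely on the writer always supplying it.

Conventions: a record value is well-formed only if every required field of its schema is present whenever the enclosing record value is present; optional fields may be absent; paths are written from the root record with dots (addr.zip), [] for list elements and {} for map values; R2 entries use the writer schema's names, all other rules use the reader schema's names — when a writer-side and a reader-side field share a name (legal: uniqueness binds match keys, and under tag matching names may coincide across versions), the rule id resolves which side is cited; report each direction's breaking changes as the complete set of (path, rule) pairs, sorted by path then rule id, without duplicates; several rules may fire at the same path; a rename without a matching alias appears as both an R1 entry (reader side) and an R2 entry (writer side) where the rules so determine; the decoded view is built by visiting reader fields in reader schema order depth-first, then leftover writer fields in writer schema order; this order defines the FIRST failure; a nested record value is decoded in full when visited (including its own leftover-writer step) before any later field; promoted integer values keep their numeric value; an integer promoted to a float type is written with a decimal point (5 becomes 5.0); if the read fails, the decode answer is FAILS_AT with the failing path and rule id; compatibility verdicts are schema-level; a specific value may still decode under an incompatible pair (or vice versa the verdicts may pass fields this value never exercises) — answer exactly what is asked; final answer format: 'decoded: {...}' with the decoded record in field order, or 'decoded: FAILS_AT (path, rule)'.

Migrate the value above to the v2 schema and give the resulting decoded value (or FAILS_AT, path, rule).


arrows below run writer -> reader for User
decode walk for User under reader schema v2:
  attrs := {"src": 3.75, "b": 3.75}
  score := -2.5
  title := "beta"
  checksum := 0xC0DE (from writer blob)
  zip := -7 (from writer attempts)
  => decoded: {"attrs": {"src": 3.75, "b": 3.75}, "score": -2.5, "title": "beta", "checksum": 0xC0DE, "zip": -7}

decoded: {"attrs": {"src": 3.75, "b": 3.75}, "score": -2.5, "title": "beta", "checksum": 0xC0DE, "zip": -7}


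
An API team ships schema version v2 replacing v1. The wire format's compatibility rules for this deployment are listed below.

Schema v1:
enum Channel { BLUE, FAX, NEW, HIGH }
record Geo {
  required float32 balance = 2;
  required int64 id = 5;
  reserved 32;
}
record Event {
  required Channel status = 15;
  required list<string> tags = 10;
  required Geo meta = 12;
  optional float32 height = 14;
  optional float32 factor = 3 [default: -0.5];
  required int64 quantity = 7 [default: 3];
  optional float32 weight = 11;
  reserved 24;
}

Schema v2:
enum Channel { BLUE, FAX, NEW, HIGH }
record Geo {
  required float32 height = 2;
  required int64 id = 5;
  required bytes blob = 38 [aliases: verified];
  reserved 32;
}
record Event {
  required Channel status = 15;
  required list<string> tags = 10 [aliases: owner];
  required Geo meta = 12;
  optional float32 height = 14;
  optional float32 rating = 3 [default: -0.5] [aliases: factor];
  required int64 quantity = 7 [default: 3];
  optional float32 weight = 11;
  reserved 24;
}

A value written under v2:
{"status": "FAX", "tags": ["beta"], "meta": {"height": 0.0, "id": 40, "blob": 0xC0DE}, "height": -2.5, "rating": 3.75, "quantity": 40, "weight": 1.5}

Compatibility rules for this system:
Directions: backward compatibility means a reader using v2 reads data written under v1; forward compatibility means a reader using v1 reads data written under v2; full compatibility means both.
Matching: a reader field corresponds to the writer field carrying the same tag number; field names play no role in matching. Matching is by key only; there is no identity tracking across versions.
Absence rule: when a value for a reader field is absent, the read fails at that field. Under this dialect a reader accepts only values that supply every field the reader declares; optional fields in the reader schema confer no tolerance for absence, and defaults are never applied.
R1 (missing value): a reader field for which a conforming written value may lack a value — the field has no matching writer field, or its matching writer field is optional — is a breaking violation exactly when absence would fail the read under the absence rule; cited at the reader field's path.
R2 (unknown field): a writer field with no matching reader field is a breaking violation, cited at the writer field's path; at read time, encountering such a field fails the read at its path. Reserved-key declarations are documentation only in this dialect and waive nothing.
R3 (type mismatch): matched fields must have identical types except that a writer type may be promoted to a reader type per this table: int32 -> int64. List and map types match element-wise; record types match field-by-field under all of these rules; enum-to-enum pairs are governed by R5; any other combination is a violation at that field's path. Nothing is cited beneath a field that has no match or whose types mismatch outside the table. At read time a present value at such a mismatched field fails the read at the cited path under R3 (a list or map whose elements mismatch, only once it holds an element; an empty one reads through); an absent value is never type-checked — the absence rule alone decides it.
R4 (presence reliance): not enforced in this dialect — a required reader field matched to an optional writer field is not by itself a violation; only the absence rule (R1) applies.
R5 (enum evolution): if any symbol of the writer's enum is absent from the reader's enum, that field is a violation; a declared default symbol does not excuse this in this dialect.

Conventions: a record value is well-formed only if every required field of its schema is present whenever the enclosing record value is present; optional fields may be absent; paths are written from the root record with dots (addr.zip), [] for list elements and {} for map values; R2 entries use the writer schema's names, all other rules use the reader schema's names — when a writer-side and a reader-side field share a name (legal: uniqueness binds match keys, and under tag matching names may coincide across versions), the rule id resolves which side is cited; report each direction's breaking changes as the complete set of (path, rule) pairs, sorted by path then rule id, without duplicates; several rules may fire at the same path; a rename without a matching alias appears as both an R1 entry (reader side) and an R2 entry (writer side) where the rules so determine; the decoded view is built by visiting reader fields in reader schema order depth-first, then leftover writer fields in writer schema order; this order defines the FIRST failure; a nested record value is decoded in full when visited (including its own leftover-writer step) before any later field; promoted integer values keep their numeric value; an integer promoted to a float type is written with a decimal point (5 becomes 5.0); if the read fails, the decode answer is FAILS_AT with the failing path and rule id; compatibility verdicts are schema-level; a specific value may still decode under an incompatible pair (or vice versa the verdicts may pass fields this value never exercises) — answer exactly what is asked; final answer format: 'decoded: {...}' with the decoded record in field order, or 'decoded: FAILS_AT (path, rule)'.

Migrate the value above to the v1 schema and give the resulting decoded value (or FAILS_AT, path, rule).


each type pair in Event: writer, then reader
decode (reader v1):
  status := "FAX"
  tags := ["beta"]
  meta.balance := 0.0 (from writer height)
  meta.id := 40
  read fails at meta.blob under R2 (unknown field)
  => FAILS_AT (meta.blob, R2)
the rest of the Event diff is inert for this question:
  renamed field balance to height in record Geo -> no rule fires on it and the decoded Event view is identical with or without it
  renamed field factor to rating in record Event (alias factor declared on the renamed field) -> a verdict-level change on Event — the shown value reads the same

decoded: FAILS_AT (meta.blob, R2)


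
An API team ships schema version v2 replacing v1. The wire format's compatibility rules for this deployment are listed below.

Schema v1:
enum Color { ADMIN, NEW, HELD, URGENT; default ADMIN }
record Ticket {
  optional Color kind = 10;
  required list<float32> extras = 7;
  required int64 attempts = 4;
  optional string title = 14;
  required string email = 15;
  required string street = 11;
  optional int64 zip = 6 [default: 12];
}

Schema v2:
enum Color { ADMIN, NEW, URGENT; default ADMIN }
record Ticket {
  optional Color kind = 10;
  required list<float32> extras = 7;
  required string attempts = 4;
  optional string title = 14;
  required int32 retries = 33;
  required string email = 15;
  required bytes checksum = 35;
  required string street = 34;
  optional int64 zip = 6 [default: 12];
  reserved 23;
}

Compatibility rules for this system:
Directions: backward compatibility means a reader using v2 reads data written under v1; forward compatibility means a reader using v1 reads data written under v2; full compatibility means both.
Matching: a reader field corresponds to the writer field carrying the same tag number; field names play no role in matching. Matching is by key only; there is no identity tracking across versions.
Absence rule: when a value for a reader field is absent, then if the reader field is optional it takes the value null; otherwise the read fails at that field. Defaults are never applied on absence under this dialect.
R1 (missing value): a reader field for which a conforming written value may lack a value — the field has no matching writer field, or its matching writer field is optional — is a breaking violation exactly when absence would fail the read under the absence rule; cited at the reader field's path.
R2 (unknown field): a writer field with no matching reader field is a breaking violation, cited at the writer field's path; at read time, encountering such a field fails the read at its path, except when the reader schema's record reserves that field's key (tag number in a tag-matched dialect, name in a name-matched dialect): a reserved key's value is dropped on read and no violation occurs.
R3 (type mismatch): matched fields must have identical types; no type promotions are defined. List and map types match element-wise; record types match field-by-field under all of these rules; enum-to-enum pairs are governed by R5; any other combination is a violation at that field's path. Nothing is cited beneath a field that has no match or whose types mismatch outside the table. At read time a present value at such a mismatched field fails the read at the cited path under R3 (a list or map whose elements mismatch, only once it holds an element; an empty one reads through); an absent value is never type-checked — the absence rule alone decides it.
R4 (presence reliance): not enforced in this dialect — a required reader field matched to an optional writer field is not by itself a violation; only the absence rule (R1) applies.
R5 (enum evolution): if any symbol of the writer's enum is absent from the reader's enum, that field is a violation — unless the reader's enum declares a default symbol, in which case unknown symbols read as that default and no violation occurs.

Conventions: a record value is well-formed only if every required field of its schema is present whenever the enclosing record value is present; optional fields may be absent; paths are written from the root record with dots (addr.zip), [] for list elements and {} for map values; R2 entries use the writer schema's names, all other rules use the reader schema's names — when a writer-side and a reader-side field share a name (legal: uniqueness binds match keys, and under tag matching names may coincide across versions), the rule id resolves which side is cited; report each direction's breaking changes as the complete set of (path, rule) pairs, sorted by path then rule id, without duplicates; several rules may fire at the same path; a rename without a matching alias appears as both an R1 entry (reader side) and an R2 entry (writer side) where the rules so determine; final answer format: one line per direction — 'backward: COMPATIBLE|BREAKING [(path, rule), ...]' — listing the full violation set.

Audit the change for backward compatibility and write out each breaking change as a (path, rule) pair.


backward: BREAKING [(attempts, R3), (checksum, R1), (retries, R1), (street, R1), (street, R2)]

in Ticket below, arrows point writer -> reader
backward pass over Ticket, reader schema v2, writer schema v1:
  writer optional, Color -> Color: reader kind maps from writer kind
  writer required, list<float32> -> list<float32>: reader extras maps from writer extras
  writer required, int64 -> string: reader attempts maps from writer attempts
  writer optional, string -> string: reader title maps from writer title
  no writer field matches reader retries
  writer required, string -> string: reader email maps from writer email
  no writer field matches reader checksum
  no writer field matches reader street
  writer optional, int64 -> int64: reader zip maps from writer zip
  street (writer side), unknown to reader
  rule R3 violated at attempts
  rule R1 violated at checksum
  rule R1 violated at retries
  rule R1 violated at street
  rule R2 violated at street
  => backward verdict for Ticket: BREAKING, 5 violation(s)
the other Ticket changes do not affect what is asked:
  enum Color (field kind in record Ticket): symbol HELD removed -> triggers nothing under Ticket's printed rules — same verdict


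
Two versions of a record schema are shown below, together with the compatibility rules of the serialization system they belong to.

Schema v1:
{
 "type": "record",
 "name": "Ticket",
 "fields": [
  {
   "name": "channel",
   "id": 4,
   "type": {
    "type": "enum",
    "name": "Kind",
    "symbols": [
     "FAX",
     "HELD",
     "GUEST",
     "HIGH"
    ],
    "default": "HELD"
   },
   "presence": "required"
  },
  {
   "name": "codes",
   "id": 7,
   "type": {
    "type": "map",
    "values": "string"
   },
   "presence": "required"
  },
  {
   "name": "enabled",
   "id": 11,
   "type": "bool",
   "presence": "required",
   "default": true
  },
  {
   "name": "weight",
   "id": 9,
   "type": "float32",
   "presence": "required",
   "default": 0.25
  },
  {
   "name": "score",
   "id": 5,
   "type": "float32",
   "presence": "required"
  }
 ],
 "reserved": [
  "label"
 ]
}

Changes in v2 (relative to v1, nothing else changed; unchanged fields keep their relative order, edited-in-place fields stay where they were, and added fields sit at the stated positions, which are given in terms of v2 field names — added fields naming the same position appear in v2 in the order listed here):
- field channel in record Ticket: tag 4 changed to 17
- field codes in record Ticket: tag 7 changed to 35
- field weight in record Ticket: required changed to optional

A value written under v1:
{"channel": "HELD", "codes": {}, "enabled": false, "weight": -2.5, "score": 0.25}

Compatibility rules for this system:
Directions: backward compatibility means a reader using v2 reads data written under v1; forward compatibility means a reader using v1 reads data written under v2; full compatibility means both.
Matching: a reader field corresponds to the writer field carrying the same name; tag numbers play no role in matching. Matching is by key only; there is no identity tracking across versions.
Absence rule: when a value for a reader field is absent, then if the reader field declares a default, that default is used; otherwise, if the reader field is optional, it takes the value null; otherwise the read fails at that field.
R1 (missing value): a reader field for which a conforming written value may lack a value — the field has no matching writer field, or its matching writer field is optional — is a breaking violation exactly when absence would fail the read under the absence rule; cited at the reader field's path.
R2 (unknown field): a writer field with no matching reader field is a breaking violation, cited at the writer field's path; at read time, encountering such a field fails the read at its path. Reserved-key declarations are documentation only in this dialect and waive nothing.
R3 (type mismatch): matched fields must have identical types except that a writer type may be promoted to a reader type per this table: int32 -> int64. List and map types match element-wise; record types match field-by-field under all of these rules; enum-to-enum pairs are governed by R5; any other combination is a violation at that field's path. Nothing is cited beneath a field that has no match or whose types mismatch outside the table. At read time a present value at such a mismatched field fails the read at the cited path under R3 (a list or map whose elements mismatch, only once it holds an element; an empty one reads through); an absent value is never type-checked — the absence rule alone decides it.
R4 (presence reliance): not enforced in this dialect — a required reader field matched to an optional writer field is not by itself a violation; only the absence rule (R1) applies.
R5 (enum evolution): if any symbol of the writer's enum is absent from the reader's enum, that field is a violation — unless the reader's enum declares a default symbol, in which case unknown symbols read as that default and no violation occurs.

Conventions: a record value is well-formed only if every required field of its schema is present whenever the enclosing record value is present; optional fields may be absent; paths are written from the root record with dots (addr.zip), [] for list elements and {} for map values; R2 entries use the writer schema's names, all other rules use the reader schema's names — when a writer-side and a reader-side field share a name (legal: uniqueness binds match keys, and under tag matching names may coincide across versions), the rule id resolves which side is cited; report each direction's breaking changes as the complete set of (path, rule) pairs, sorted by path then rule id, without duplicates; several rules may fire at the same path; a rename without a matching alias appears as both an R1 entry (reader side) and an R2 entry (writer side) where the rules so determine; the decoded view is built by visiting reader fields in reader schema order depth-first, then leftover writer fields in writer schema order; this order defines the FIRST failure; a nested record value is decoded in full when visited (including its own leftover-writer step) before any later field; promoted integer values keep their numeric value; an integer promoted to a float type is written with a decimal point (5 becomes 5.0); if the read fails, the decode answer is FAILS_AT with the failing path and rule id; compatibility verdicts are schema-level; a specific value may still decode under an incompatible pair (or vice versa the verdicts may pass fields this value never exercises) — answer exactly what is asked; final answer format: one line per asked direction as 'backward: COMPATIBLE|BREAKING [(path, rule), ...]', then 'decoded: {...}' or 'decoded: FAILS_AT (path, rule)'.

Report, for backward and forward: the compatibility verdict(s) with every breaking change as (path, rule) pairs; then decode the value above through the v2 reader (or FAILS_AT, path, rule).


backward: COMPATIBLE []; forward: COMPATIBLE []; decoded: {"channel": "HELD", "codes": {}, "enabled": false, "weight": -2.5, "score": 0.25}

arrows below run writer -> reader for Ticket
checking backward for Ticket: reader v2 against writer v1:
  writer required, Kind -> Kind: reader channel maps from writer channel
  writer required, map<string, string> -> map<string, string>: reader codes maps from writer codes
  writer required, bool -> bool: reader enabled maps from writer enabled
  writer required, float32 -> float32: reader weight maps from writer weight
  writer required, float32 -> float32: reader score maps from writer score
  => backward verdict for Ticket: COMPATIBLE, no violations
checking forward for Ticket: reader v1 against writer v2:
  writer required, Kind -> Kind: reader channel maps from writer channel
  writer required, map<string, string> -> map<string, string>: reader codes maps from writer codes
  writer required, bool -> bool: reader enabled maps from writer enabled
  writer optional, float32 -> float32: reader weight maps from writer weight
  writer required, float32 -> float32: reader score maps from writer score
  => forward verdict for Ticket: COMPATIBLE, no violations
decode walk for Ticket under reader schema v2:
  channel := "HELD"
  codes := {}
  enabled := false
  weight := -2.5
  score := 0.25
  => decoded: {"channel": "HELD", "codes": {}, "enabled": false, "weight": -2.5, "score": 0.25}
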